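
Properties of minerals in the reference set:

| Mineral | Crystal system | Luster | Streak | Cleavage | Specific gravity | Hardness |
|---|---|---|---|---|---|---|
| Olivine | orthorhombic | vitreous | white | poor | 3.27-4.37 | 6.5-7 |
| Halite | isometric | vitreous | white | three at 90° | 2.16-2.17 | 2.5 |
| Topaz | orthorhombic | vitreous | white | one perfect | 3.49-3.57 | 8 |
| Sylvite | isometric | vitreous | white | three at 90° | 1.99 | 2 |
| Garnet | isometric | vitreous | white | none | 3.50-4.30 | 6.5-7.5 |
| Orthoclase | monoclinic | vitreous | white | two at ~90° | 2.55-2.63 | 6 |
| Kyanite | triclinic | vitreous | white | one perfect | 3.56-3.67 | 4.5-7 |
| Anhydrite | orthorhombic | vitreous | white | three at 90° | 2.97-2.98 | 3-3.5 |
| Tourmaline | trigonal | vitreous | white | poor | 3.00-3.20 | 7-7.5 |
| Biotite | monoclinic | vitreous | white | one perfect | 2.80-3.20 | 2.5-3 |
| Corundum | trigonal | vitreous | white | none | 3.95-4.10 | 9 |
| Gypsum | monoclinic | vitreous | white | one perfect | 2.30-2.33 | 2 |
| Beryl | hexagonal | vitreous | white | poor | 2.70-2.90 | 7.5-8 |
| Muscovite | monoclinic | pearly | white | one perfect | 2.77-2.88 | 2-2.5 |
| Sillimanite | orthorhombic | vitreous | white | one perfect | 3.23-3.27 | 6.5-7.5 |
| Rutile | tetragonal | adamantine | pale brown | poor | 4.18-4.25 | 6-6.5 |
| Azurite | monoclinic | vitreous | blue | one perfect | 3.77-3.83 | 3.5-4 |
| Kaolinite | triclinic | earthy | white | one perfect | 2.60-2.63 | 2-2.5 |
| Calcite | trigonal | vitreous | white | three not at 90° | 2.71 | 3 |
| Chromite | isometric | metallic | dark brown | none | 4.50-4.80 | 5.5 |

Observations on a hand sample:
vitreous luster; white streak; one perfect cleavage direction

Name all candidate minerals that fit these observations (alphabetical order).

Biotite, Gypsum, Kyanite, Sillimanite, Topaz

Vitreous luster eliminates Muscovite, Rutile, Kaolinite, Chromite.
White streak excludes Azurite.
One perfect cleavage direction — narrows the field to Topaz, Kyanite, Biotite, Gypsum, Sillimanite.
Remaining candidates: Biotite, Gypsum, Kyanite, Sillimanite, Topaz.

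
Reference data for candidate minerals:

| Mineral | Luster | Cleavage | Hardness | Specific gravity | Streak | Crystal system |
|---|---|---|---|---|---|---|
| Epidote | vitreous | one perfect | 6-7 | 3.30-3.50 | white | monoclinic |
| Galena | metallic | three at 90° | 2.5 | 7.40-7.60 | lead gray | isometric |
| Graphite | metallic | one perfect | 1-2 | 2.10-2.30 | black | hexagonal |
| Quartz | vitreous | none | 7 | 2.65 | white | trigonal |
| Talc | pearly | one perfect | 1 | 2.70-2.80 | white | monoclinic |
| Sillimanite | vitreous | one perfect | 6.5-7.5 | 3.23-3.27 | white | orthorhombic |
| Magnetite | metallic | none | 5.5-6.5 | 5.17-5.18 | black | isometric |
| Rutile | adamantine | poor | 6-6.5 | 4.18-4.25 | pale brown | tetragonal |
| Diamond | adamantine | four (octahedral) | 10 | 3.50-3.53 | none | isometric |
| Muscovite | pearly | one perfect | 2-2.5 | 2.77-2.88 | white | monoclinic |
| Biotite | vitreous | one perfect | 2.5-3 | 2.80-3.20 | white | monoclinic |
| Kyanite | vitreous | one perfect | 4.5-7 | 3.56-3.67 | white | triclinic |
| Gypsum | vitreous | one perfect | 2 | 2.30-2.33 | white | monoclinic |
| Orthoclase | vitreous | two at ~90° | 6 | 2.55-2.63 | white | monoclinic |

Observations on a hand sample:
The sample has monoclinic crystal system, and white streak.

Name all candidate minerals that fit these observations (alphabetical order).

Biotite, Epidote, Gypsum, Muscovite, Orthoclase, Talc

Monoclinic crystal system: leaves Epidote, Talc, Muscovite, Biotite, Gypsum, Orthoclase.
White streak: no further eliminations.
Remaining candidates: Biotite, Epidote, Gypsum, Muscovite, Orthoclase, Talc.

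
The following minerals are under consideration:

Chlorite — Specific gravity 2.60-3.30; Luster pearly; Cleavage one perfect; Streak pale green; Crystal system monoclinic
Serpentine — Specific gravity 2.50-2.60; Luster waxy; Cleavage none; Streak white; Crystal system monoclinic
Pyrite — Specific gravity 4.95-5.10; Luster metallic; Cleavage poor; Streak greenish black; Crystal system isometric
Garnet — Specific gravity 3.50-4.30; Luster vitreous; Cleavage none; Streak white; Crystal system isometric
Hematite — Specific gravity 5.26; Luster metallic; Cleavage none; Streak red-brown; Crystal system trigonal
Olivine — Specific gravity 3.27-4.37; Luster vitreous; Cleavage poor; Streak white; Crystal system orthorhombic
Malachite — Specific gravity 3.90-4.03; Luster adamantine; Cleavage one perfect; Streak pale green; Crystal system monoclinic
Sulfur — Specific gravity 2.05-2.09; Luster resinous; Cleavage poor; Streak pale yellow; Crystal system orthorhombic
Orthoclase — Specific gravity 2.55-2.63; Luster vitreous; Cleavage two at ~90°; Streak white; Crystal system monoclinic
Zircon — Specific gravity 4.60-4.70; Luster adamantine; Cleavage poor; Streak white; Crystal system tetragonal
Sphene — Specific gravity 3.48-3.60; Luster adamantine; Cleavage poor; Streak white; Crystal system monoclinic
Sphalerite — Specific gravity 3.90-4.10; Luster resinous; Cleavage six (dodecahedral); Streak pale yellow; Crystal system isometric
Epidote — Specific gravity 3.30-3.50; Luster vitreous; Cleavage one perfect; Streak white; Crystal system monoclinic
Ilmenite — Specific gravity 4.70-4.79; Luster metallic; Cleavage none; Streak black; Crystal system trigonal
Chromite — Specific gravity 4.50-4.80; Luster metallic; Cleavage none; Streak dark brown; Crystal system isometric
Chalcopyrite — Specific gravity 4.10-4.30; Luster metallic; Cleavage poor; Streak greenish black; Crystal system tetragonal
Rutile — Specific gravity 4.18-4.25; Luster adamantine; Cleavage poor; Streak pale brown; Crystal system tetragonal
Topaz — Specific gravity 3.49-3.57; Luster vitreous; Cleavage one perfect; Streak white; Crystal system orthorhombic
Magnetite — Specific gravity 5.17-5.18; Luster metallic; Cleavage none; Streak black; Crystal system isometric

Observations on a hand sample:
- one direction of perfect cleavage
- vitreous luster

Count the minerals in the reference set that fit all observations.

One direction of perfect cleavage — narrows the field to Chlorite, Malachite, Epidote, Topaz.
Vitreous luster excludes Chlorite, Malachite.
Consistent with every observation: Epidote, Topaz.
That is 2 minerals.

2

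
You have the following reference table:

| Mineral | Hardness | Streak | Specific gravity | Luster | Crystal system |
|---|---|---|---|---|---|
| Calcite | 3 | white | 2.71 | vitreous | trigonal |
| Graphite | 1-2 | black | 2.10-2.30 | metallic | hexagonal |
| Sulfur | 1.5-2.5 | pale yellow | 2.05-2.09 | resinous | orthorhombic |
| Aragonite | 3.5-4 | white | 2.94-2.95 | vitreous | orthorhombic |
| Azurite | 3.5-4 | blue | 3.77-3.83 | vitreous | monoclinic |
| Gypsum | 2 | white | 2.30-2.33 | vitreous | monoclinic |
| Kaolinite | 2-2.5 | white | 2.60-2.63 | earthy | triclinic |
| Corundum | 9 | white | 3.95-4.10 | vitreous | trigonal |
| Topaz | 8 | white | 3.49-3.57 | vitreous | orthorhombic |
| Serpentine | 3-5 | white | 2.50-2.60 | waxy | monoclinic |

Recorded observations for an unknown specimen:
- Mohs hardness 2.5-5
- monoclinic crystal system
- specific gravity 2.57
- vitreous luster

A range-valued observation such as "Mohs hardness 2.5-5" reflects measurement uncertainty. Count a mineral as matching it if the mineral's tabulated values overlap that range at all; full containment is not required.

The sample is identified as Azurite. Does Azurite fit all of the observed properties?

Inconsistent

Mohs hardness 2.5-5 — consistent with Azurite (hardness 3.5-4).
Monoclinic crystal system — consistent with Azurite (monoclinic system).
Specific gravity 2.57 — Azurite has SG 3.77-3.83; inconsistent.
Vitreous luster — consistent with Azurite (vitreous luster).
The specific gravity observation rules out Azurite.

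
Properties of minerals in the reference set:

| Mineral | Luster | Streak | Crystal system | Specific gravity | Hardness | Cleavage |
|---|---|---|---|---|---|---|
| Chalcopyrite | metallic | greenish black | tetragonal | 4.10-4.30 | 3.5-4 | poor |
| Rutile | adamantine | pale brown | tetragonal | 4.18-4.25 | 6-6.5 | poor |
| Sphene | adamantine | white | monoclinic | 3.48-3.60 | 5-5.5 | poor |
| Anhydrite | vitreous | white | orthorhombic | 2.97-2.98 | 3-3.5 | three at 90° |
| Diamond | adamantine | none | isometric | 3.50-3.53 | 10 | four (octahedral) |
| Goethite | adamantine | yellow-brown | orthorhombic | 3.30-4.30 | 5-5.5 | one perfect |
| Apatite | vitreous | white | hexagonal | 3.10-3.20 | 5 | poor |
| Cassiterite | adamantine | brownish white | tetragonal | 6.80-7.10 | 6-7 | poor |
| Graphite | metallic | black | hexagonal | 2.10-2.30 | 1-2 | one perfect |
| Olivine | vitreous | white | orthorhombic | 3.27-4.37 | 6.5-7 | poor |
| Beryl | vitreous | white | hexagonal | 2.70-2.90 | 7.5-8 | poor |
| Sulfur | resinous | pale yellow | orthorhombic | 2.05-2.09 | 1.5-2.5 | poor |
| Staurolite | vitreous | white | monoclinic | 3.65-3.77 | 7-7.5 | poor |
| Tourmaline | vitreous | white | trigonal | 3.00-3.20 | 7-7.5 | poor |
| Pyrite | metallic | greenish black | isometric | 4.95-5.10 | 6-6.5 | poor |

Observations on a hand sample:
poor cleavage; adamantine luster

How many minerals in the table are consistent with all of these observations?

Poor cleavage is inconsistent with Anhydrite, Diamond, Goethite, Graphite.
Adamantine luster — Rutile, Sphene, Cassiterite remain.
Remaining candidates: Cassiterite, Rutile, Sphene.
That is 3 minerals.

3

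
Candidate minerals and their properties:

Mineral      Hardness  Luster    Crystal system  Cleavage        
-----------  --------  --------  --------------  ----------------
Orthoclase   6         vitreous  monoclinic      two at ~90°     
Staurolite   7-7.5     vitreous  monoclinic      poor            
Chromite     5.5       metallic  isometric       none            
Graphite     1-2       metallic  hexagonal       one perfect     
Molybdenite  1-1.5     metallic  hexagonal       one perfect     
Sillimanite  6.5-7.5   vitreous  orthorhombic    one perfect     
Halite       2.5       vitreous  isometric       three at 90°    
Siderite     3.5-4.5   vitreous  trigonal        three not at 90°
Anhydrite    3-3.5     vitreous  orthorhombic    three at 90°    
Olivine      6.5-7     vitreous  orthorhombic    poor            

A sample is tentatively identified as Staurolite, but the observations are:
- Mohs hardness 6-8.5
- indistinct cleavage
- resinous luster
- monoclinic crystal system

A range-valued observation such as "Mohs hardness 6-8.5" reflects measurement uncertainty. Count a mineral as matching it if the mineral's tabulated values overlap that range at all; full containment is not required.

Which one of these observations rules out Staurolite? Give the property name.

luster

Mohs hardness 6-8.5: Staurolite has hardness 7-7.5 — agrees.
Indistinct cleavage: Staurolite has cleavage poor — agrees.
Resinous luster: Staurolite has vitreous luster — inconsistent.
Monoclinic crystal system: Staurolite has monoclinic system — agrees.
Only the luster is inconsistent.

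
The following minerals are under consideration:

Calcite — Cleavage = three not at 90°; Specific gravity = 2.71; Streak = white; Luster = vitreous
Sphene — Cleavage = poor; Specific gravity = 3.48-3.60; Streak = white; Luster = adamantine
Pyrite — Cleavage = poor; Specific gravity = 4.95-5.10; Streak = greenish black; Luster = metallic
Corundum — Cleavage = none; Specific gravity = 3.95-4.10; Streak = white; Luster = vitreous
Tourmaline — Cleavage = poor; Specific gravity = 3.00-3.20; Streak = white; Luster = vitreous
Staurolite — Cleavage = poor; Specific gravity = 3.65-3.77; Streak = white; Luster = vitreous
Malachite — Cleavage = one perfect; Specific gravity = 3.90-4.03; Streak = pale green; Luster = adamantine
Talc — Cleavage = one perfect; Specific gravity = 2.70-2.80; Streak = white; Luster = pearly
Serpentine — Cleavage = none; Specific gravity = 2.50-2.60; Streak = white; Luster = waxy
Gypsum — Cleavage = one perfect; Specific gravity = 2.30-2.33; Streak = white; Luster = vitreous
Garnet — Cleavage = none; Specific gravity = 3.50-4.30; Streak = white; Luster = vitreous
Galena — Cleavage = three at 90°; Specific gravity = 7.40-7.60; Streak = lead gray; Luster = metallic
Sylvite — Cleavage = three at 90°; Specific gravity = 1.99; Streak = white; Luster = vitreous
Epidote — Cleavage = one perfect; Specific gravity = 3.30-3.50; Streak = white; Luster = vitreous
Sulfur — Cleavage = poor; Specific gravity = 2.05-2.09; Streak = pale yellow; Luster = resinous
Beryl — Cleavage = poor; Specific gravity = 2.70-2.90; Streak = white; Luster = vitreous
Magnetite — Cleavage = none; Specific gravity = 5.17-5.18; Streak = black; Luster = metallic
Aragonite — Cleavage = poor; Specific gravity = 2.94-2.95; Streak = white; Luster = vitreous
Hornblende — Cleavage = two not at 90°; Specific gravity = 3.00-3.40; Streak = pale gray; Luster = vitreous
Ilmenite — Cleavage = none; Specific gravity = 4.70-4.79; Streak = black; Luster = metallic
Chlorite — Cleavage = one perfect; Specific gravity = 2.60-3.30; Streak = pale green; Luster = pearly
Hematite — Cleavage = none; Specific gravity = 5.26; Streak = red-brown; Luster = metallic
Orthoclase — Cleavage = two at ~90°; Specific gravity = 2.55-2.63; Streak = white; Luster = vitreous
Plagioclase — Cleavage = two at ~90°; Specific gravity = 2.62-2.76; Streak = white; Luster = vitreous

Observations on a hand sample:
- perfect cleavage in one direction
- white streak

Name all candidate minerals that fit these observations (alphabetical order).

Perfect cleavage in one direction: Malachite, Talc, Gypsum, Epidote, Chlorite remain.
White streak is inconsistent with Malachite, Chlorite.
Consistent with every observation: Epidote, Gypsum, Talc.

Epidote, Gypsum, Talc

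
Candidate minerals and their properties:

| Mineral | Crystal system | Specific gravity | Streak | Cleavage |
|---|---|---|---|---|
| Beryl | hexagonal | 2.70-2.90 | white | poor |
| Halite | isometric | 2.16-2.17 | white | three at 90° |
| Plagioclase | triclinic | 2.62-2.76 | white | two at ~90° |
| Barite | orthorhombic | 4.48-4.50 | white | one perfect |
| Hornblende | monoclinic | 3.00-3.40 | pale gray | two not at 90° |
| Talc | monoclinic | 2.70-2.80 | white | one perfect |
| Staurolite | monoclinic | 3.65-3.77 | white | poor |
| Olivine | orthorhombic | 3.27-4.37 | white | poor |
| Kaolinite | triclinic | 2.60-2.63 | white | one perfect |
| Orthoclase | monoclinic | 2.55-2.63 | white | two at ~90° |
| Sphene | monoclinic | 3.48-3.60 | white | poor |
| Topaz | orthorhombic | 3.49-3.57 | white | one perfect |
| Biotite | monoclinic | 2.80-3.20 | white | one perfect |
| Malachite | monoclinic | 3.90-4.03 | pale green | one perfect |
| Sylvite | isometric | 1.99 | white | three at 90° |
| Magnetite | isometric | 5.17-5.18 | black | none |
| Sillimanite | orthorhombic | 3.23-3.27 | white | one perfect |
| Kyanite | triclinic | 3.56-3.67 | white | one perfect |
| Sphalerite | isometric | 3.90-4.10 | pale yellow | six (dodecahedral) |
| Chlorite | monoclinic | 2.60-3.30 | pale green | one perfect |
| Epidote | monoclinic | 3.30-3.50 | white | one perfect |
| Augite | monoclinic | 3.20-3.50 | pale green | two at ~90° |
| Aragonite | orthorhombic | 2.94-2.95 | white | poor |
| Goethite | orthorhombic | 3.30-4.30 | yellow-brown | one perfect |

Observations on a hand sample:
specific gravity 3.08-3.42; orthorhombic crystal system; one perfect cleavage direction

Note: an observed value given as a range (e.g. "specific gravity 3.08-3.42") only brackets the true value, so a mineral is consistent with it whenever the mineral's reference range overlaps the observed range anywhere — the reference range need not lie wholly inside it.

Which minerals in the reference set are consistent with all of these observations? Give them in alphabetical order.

Specific gravity 3.08-3.42 — leaves Hornblende, Olivine, Biotite, Sillimanite, Chlorite, Epidote, Augite, Goethite.
Orthorhombic crystal system — leaves Olivine, Sillimanite, Goethite.
One perfect cleavage direction rules out Olivine.
The minerals that satisfy all observations are Goethite, Sillimanite.

Goethite, Sillimanite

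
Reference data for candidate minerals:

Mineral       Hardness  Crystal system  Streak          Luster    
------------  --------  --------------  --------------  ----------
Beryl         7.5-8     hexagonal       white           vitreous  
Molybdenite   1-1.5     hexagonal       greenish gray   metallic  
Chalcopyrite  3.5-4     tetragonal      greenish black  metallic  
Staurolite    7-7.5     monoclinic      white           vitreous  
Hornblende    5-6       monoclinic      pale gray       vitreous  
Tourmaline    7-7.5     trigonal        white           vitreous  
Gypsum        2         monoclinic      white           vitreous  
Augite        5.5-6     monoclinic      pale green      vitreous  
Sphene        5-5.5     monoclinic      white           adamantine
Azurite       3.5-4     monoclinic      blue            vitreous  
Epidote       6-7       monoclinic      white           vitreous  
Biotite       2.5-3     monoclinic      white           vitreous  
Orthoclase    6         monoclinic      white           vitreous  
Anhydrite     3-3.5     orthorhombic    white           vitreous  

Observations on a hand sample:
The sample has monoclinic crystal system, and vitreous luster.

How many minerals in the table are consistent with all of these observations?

8

Monoclinic crystal system rules out Beryl, Molybdenite, Chalcopyrite, Tourmaline, Anhydrite.
Vitreous luster rules out Sphene.
The minerals that satisfy all observations are Augite, Azurite, Biotite, Epidote, Gypsum, Hornblende, Orthoclase, Staurolite.
That is 8 minerals.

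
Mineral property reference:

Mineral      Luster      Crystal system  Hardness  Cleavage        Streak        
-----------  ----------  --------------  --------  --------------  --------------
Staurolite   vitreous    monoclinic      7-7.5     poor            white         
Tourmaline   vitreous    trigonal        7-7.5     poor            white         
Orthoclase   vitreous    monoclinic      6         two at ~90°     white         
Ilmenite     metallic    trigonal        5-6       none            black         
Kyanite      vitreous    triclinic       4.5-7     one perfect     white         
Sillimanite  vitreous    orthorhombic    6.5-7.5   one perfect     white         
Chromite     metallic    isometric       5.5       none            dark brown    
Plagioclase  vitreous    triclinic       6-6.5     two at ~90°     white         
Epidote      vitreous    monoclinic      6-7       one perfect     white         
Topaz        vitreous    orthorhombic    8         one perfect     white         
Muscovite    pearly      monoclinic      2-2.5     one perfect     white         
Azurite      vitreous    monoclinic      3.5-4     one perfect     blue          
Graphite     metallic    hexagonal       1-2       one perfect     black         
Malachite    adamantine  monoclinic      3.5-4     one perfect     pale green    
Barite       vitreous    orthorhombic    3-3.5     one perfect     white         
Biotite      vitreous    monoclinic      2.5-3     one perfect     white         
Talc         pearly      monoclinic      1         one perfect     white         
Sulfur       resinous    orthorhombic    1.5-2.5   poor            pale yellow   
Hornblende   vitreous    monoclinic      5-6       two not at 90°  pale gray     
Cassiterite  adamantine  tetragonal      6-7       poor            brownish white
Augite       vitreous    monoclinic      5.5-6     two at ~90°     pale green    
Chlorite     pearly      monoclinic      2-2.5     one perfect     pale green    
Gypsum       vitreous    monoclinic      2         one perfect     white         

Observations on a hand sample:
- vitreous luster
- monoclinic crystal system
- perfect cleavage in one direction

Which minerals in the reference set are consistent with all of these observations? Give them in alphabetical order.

Vitreous luster — narrows the field to Staurolite, Tourmaline, Orthoclase, Kyanite, Sillimanite, Plagioclase, Epidote, Topaz, Azurite, Barite, Biotite, Hornblende, Augite, Gypsum.
Monoclinic crystal system excludes Tourmaline, Kyanite, Sillimanite, Plagioclase, Topaz, Barite.
Perfect cleavage in one direction rules out Staurolite, Orthoclase, Hornblende, Augite.
The minerals that satisfy all observations are Azurite, Biotite, Epidote, Gypsum.

Azurite, Biotite, Epidote, Gypsum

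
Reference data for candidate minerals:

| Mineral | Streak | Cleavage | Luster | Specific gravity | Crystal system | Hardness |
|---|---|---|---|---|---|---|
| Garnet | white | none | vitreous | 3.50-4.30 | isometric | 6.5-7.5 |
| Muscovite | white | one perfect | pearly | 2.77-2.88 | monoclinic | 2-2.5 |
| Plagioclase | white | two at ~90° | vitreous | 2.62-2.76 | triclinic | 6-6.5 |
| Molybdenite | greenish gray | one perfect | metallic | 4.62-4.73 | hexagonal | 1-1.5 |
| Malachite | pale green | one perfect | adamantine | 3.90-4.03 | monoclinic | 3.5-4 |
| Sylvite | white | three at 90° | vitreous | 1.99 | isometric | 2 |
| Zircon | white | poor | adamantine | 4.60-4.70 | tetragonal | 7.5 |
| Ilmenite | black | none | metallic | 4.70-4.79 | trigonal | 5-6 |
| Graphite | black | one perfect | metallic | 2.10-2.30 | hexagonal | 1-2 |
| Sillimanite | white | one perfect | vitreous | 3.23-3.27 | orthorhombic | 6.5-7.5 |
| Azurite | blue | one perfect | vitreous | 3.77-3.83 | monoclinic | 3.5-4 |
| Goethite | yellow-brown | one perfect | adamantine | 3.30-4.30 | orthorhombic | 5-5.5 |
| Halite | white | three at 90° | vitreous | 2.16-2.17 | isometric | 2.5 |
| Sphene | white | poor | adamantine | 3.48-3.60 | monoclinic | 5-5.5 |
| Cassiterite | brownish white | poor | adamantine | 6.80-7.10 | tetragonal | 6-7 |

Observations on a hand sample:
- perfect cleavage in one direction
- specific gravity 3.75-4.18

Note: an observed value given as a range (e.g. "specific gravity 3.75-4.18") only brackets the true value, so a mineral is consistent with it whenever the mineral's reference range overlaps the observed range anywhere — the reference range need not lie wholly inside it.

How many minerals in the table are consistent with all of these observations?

Perfect cleavage in one direction: Muscovite, Molybdenite, Malachite, Graphite, Sillimanite, Azurite, Goethite remain.
Specific gravity 3.75-4.18: narrows the field to Malachite, Azurite, Goethite.
Remaining candidates: Azurite, Goethite, Malachite.
That is 3 minerals.

3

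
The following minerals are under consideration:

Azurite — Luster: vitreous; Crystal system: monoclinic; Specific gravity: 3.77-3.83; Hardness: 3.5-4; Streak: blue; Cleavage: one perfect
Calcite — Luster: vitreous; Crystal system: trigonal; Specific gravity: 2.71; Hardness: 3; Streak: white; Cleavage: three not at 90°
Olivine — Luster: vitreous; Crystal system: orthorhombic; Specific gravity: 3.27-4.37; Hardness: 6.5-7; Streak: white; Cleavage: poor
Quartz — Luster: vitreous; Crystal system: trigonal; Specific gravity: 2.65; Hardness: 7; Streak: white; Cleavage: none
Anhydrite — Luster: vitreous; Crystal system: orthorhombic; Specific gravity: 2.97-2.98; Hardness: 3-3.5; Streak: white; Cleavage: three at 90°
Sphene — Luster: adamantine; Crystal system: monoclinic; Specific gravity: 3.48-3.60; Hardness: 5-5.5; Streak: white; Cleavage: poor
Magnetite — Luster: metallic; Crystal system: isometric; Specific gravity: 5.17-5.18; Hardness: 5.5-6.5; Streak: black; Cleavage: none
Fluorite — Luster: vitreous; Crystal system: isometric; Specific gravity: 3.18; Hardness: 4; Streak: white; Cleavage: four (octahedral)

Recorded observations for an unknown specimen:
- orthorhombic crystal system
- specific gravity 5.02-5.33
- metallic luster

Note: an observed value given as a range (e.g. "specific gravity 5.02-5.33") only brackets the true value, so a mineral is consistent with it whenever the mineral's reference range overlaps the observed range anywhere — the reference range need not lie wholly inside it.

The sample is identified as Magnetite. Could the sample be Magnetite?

Inconsistent

Orthorhombic crystal system — Magnetite has isometric system; a mismatch.
Specific gravity 5.02-5.33 — fits Magnetite (SG 5.17-5.18).
Metallic luster — fits Magnetite (metallic luster).
Magnetite is excluded by the crystal system.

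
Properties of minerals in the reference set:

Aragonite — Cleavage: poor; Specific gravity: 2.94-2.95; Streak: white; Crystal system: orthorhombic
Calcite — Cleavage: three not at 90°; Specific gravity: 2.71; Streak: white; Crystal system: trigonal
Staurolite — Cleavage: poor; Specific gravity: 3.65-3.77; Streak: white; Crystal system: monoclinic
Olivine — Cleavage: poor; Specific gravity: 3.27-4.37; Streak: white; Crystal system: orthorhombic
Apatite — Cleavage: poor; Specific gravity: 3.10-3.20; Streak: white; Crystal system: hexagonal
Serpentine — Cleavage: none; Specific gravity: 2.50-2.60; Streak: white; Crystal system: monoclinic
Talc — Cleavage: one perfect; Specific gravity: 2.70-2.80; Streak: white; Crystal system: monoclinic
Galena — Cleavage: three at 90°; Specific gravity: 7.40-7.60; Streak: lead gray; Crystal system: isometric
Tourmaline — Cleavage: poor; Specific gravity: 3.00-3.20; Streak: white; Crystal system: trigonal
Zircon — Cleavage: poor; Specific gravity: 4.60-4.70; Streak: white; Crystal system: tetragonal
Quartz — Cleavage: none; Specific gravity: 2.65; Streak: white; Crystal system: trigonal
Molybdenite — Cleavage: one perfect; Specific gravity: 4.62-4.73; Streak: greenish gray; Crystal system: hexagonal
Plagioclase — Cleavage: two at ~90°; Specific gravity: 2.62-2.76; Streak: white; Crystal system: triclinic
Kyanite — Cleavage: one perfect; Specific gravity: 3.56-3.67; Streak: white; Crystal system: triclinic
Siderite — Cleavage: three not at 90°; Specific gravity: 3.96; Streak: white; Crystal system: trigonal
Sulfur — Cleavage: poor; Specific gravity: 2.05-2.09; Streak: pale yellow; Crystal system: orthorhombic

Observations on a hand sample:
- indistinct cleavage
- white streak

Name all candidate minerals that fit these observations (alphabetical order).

Apatite, Aragonite, Olivine, Staurolite, Tourmaline, Zircon

Indistinct cleavage — leaves Aragonite, Staurolite, Olivine, Apatite, Tourmaline, Zircon, Sulfur.
White streak eliminates Sulfur.
The minerals that satisfy all observations are Apatite, Aragonite, Olivine, Staurolite, Tourmaline, Zircon.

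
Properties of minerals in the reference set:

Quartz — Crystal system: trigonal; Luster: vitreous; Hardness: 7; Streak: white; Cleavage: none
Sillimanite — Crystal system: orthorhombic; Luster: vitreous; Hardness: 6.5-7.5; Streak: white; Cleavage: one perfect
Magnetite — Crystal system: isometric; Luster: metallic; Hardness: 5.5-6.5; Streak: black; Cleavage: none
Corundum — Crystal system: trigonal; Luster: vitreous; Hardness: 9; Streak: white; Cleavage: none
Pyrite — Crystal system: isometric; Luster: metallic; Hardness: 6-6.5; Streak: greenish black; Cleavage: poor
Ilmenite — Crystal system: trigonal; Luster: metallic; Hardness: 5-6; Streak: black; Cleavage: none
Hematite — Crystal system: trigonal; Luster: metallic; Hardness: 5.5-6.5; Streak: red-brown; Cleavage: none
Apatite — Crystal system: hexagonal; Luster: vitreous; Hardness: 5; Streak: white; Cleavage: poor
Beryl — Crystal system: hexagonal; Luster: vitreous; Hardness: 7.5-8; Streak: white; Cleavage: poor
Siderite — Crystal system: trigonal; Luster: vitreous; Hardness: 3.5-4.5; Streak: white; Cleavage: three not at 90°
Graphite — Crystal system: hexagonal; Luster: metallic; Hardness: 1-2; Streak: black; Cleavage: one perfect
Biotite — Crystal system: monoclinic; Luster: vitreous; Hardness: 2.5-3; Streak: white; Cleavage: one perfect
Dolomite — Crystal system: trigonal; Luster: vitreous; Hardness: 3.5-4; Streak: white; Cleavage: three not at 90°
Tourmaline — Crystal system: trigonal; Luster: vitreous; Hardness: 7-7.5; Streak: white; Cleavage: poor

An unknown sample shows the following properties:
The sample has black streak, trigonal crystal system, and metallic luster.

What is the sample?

Ilmenite

Black streak — narrows the field to Magnetite, Ilmenite, Graphite.
Trigonal crystal system — only Ilmenite remains.
Metallic luster — every remaining candidate is consistent.
Ilmenite is the sole remaining match.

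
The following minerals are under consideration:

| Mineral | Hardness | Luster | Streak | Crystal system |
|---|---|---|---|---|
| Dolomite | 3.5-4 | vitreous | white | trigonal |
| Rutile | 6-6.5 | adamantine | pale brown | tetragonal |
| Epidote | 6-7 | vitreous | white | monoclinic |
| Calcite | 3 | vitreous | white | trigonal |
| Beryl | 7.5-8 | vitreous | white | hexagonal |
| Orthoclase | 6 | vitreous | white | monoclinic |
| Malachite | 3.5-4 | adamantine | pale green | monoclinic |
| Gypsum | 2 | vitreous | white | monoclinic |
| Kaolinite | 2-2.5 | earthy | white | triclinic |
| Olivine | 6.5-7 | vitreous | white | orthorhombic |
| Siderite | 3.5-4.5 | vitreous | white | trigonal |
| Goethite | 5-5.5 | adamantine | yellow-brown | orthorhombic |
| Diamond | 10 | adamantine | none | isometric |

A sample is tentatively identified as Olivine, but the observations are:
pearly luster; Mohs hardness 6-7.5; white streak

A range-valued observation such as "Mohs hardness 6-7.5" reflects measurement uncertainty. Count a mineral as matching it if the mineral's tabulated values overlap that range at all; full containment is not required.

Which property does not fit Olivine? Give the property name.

Pearly luster: Olivine has vitreous luster — inconsistent.
Mohs hardness 6-7.5: Olivine has hardness 6.5-7 — agrees.
White streak: Olivine has white streak — agrees.
Everything matches except the luster.

luster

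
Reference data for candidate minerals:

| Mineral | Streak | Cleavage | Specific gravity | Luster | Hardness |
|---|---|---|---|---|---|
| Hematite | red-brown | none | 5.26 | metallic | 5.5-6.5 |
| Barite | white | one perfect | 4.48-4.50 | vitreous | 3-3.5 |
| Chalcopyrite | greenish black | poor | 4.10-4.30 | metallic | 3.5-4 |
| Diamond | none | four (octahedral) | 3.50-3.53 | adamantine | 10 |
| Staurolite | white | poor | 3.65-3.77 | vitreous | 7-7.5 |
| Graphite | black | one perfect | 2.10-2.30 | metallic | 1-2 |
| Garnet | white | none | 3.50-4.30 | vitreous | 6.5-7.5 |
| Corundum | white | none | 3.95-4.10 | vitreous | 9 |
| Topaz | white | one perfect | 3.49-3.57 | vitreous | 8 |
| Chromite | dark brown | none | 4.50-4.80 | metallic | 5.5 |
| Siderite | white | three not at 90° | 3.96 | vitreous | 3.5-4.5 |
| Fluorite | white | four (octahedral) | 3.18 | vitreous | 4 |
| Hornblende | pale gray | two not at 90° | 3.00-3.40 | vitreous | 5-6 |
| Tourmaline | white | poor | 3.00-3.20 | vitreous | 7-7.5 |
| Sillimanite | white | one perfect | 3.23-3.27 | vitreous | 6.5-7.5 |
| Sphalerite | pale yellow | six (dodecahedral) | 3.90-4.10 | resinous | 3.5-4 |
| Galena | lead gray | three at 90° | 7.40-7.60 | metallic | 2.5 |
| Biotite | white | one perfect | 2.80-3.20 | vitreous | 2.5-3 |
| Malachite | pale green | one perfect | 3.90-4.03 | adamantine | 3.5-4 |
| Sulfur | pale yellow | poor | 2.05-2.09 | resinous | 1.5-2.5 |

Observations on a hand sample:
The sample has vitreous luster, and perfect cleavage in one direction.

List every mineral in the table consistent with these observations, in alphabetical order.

Barite, Biotite, Sillimanite, Topaz

Vitreous luster — narrows the field to Barite, Staurolite, Garnet, Corundum, Topaz, Siderite, Fluorite, Hornblende, Tourmaline, Sillimanite, Biotite.
Perfect cleavage in one direction — Barite, Topaz, Sillimanite, Biotite remain.
Remaining candidates: Barite, Biotite, Sillimanite, Topaz.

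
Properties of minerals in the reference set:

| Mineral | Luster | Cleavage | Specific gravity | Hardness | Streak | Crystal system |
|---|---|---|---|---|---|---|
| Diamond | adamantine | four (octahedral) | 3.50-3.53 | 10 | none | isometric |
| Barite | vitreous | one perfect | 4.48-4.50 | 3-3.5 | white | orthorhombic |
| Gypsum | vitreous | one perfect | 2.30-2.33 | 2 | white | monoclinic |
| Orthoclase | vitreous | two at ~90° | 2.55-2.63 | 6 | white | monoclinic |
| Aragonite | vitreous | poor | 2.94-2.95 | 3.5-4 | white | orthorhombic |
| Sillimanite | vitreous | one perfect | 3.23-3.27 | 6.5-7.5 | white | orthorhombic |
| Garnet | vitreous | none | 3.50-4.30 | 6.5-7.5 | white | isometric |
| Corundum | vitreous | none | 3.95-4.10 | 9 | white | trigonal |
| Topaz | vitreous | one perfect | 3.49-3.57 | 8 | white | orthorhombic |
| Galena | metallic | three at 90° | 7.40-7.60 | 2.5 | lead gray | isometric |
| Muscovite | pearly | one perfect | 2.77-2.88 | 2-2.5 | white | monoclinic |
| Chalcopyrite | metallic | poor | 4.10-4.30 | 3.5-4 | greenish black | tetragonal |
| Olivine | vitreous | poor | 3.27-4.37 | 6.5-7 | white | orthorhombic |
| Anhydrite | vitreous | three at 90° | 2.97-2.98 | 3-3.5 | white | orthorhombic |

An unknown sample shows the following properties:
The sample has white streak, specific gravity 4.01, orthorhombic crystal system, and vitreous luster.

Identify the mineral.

White streak excludes Diamond, Galena, Chalcopyrite.
Specific gravity 4.01 — only Garnet, Corundum, Olivine remain.
Orthorhombic crystal system — Olivine remains.
Vitreous luster — every remaining candidate is consistent.
The only mineral consistent with every observation is Olivine.

Olivine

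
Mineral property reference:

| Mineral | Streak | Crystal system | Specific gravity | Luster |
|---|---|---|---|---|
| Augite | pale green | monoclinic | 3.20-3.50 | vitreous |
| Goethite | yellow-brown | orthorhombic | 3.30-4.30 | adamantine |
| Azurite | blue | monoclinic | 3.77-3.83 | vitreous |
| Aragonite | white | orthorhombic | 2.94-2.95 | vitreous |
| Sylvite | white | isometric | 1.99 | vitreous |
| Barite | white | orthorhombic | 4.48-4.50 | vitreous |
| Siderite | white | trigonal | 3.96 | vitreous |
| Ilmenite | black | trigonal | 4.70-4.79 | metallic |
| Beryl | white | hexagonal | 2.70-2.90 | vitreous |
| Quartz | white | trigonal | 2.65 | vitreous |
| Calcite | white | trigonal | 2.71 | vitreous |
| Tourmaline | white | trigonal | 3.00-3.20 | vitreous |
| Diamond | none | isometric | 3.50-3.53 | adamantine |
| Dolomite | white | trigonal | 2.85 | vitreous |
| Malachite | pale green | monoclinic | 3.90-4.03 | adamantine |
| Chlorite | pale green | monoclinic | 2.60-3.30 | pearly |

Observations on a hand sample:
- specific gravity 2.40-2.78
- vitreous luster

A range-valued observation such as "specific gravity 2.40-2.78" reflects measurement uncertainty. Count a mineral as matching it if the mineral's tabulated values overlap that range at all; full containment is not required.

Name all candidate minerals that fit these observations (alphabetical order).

Beryl, Calcite, Quartz

Specific gravity 2.40-2.78 — narrows the field to Beryl, Quartz, Calcite, Chlorite.
Vitreous luster rules out Chlorite.
Consistent with every observation: Beryl, Calcite, Quartz.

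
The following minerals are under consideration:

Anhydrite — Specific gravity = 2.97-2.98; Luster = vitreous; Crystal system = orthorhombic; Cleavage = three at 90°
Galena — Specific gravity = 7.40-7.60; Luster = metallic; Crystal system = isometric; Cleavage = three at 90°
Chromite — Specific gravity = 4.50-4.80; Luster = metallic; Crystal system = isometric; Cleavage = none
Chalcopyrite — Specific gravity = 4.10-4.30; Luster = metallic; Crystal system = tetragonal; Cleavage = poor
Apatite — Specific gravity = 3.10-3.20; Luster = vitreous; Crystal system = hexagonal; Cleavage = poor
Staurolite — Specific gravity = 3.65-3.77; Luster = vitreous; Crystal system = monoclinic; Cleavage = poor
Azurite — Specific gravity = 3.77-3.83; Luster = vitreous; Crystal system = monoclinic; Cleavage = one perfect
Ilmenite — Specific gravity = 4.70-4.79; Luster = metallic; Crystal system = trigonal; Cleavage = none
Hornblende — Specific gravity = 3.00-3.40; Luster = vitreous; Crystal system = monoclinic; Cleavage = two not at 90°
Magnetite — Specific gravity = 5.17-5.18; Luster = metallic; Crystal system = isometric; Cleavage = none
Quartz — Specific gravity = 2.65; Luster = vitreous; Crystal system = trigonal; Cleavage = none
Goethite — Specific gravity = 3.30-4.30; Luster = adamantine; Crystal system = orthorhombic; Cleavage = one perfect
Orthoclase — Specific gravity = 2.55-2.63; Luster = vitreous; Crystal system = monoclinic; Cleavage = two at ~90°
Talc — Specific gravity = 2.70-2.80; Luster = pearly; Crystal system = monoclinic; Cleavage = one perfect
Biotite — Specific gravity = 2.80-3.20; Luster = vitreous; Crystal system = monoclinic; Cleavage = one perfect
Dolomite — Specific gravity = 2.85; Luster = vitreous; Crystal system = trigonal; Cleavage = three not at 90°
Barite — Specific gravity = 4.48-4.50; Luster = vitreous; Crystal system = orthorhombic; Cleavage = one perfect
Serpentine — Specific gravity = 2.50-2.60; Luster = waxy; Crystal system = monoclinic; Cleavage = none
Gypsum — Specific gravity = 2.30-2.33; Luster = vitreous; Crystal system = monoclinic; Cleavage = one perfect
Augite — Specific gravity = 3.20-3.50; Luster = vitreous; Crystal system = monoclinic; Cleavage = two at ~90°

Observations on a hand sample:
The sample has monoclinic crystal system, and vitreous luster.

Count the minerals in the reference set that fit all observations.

Monoclinic crystal system: leaves Staurolite, Azurite, Hornblende, Orthoclase, Talc, Biotite, Serpentine, Gypsum, Augite.
Vitreous luster eliminates Talc, Serpentine.
Remaining candidates: Augite, Azurite, Biotite, Gypsum, Hornblende, Orthoclase, Staurolite.
That is 7 minerals.

7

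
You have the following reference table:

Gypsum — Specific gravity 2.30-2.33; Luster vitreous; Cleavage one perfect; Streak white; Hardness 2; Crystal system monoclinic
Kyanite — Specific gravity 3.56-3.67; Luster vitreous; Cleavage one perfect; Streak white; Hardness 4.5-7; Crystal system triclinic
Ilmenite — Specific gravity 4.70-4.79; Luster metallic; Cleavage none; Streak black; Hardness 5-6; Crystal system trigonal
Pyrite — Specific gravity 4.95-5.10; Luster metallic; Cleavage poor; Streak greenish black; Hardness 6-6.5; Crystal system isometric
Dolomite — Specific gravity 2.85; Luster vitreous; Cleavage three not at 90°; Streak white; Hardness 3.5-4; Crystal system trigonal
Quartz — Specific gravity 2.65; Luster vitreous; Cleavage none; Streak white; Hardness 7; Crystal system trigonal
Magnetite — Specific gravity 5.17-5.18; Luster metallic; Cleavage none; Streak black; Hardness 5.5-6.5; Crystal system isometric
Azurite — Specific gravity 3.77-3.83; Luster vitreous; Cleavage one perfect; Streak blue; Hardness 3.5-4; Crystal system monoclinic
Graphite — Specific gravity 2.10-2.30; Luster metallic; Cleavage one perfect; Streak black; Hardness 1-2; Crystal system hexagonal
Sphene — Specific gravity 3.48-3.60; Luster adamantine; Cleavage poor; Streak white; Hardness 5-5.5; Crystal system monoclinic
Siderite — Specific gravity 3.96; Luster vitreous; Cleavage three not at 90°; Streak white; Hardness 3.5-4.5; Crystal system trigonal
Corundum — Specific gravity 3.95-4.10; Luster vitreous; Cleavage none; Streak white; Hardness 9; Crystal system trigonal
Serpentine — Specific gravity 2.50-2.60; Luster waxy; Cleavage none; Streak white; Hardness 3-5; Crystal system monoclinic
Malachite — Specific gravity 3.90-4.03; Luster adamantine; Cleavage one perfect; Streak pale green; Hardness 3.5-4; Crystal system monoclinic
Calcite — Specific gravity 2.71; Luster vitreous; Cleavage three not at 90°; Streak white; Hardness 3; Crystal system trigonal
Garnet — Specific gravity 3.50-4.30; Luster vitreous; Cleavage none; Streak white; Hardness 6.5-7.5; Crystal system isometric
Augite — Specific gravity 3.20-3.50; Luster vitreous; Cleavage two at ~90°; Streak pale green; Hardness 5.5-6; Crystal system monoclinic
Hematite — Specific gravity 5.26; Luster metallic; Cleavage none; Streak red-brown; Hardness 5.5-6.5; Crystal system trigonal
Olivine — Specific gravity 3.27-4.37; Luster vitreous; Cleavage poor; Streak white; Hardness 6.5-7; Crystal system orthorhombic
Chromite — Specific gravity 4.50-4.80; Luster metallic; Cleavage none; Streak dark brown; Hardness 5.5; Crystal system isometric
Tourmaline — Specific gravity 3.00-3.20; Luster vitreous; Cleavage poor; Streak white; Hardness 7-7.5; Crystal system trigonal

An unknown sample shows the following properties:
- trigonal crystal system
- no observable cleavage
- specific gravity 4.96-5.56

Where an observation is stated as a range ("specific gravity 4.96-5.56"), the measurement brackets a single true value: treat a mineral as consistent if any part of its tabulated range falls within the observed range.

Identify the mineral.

Hematite

Trigonal crystal system — Ilmenite, Dolomite, Quartz, Siderite, Corundum, Calcite, Hematite, Tourmaline remain.
No observable cleavage rules out Dolomite, Siderite, Calcite, Tourmaline.
Specific gravity 4.96-5.56 — narrows the field to Hematite.
Hematite is the sole remaining match.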